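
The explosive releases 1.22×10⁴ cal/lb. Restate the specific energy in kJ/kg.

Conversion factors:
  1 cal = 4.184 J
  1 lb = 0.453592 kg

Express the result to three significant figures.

113 kJ/kg

1.22×10⁴ cal/lb × 4.184 J/cal ÷ 0.453592 kg/lb = 112535 J/kg
112535 J/kg ÷ 1000 J/kJ = 112.535 kJ/kg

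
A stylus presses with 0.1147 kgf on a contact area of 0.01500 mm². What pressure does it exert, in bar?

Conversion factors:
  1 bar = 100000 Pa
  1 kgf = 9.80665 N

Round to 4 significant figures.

749.9 bar

0.1147 kgf × 9.80665 → 1.12482 N
0.01500 mm² × 10⁻⁶ → 1.5×10⁻⁸ m²
P = F / A = 1.12482 N / 1.5×10⁻⁸ m² = 7.4988×10⁷ Pa
7.4988×10⁷ Pa ÷ (100000 Pa/bar) = 749.88 bar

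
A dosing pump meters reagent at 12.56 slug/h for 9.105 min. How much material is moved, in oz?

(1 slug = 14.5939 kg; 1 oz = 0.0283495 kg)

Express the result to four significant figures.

981.2 oz

12.56 slug/h → 0.0509165 kg/s
9.105 min → 546.3 s
m = ṁ × t = 0.0509165 × 546.3 = 27.8157 kg
In oz: 27.8157 / 0.0283495 = 981.171 oz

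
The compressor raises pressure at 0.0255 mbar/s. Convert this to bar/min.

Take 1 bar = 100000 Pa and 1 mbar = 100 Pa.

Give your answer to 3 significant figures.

0.00153 bar/min

0.0255 mbar/s × 100 Pa/mbar = 2.55 Pa/s
2.55 Pa/s ÷ 100000 Pa/bar × 60 s/min = 0.00153 bar/min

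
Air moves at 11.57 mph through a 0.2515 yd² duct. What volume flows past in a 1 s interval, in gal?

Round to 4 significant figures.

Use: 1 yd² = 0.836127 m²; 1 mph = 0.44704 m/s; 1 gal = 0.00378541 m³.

287.3 gal

11.57 mph × 0.44704 → 5.17225 m/s
0.2515 yd² × 0.836127 → 0.210286 m²
V = v × A × t = 5.17225 m/s × 0.210286 m² × 1 s = 1.08765 m³
1.08765 m³ ÷ (0.00378541 m³/gal) = 287.327 gal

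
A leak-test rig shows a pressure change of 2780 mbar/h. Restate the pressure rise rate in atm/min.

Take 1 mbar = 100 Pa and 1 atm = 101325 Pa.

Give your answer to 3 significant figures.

0.0457 atm/min

2780 mbar/h × 100 Pa/mbar ÷ 3600 s/h = 77.2222 Pa/s
77.2222 Pa/s ÷ 101325 Pa/atm × 60 s/min = 0.0457274 atm/min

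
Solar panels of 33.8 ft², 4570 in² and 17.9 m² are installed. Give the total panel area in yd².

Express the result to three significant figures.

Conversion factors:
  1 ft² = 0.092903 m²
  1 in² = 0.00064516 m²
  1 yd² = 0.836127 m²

28.7 yd²

33.8 ft² × 0.092903 = 3.14012 m²
4570 in² × 0.00064516 = 2.94838 m²
17.9 m² (already m²)
Total: 3.14012 + 2.94838 + 17.9 = 23.9885 m²
In yd²: 23.9885 / 0.836127 = 28.69 yd²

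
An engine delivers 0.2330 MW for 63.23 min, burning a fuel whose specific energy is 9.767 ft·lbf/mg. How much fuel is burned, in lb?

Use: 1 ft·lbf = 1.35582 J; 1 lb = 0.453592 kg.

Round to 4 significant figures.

147.2 lb

0.2330 MW → 233000 W
63.23 min → 3793.8 s
E = P × t = 233000 × 3793.8 = 8.83955×10⁸ J
9.767 ft·lbf/mg → 1.32423×10⁷ J/kg
m = E / e_s = 8.83955×10⁸ / 1.32423×10⁷ = 66.7524 kg
In lb: 66.7524 / 0.453592 = 147.164 lb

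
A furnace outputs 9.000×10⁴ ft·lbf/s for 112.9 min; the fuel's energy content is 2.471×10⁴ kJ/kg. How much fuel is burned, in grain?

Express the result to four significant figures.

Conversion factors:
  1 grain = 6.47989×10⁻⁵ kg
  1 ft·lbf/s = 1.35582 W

5.162×10⁵ grain

9.000×10⁴ ft·lbf/s → 122024 W
112.9 min → 6774 s
E = P × t = 122024 × 6774 = 8.26591×10⁸ J
2.471×10⁴ kJ/kg → 2.471×10⁷ J/kg
m = E / e_s = 8.26591×10⁸ / 2.471×10⁷ = 33.4517 kg
In grain: 33.4517 / 6.47989×10⁻⁵ = 516239 grain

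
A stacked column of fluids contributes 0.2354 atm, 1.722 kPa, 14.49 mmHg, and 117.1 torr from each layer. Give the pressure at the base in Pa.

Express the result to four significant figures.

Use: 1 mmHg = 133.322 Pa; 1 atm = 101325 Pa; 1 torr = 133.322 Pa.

0.2354 atm × 101325 → 23851.9 Pa
1.722 kPa × 1000 → 1722 Pa
14.49 mmHg × 133.322 → 1931.84 Pa
117.1 torr × 133.322 → 15612 Pa
Sum: 23851.9 + 1722 + 1931.84 + 15612 = 43117.7 Pa

4.312×10⁴ Pa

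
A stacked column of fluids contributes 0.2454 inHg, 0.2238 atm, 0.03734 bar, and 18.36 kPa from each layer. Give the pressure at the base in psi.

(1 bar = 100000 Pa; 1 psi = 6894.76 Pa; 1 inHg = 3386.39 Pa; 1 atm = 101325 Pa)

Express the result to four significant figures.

6.614 psi

0.2454 inHg × 3386.39 → 831.02 Pa
0.2238 atm × 101325 → 22676.5 Pa
0.03734 bar × 100000 → 3734 Pa
18.36 kPa × 1000 → 18360 Pa
Combined: 831.02 + 22676.5 + 3734 + 18360 = 45601.5 Pa
In psi: 45601.5 / 6894.76 = 6.61394 psi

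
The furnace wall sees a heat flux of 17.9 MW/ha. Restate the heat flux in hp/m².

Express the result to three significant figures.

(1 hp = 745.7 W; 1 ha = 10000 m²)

17.9 MW/ha × 1000000 W/MW ÷ 10000 m²/ha = 1790 W/m²
1790 W/m² ÷ 745.7 W/hp = 2.40043 hp/m²

2.40 hp/m²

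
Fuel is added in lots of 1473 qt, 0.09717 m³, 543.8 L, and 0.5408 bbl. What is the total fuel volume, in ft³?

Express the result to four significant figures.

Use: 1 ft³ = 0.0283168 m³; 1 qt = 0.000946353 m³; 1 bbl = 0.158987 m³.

1473 qt × 0.000946353 = 1.39398 m³
0.09717 m³ (already m³)
543.8 L × 0.001 = 0.5438 m³
0.5408 bbl × 0.158987 = 0.0859802 m³
Sum: 1.39398 + 0.09717 + 0.5438 + 0.0859802 = 2.12093 m³
In ft³: 2.12093 / 0.0283168 = 74.9001 ft³

74.90 ft³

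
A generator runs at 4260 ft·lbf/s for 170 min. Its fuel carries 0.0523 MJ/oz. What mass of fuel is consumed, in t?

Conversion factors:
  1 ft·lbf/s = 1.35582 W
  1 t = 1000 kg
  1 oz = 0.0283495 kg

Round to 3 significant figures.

4260 ft·lbf/s → 5775.79 W
170 min → 10200 s
E = P × t = 5775.79 × 10200 = 5.89131×10⁷ J
0.0523 MJ/oz → 1.84483×10⁶ J/kg
m = E / e_s = 5.89131×10⁷ / 1.84483×10⁶ = 31.9342 kg
In t: 31.9342 / 1000 = 0.0319342 t

0.0319 t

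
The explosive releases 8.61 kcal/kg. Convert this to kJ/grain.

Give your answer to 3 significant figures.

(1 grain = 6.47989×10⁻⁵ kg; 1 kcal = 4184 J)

0.00233 kJ/grain

8.61 kcal/kg × 4184 J/kcal = 36024.2 J/kg
36024.2 J/kg ÷ 1000 J/kJ × 6.47989×10⁻⁵ kg/grain = 0.00233433 kJ/grain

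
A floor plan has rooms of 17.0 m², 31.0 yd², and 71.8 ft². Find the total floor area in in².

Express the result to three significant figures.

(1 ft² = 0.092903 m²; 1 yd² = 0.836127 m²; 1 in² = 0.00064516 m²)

17.0 m² (already m²)
31.0 yd² × 0.836127 = 25.9199 m²
71.8 ft² × 0.092903 = 6.67044 m²
Total: 17 + 25.9199 + 6.67044 = 49.5903 m²
In in²: 49.5903 / 0.00064516 = 76865.1 in²

7.69×10⁴ in²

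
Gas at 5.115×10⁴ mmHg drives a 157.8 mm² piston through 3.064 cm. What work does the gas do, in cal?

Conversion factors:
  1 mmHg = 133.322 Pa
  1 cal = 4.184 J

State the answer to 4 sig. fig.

7.880 cal

5.115×10⁴ mmHg → 6.81942×10⁶ Pa
157.8 mm² → 1.578×10⁻⁴ m²
F = P × A = 6.81942×10⁶ × 1.578×10⁻⁴ = 1076.1 N
3.064 cm → 0.03064 m
W = F × d = 1076.1 × 0.03064 = 32.9717 J
In cal: 32.9717 / 4.184 = 7.88043 cal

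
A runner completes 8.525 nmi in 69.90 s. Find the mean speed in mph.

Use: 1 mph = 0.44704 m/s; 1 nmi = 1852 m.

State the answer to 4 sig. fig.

8.525 nmi × 1852 → 15788.3 m
v = d / t = 15788.3 m / 69.9 s = 225.87 m/s
225.87 m/s ÷ (0.44704 m/s/mph) = 505.257 mph

505.3 mph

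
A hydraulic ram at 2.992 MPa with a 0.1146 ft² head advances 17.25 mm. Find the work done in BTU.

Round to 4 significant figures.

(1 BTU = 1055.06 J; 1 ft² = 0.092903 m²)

2.992 MPa → 2.992×10⁶ Pa
0.1146 ft² → 0.0106467 m²
F = P × A = 2.992×10⁶ × 0.0106467 = 31854.9 N
17.25 mm → 0.01725 m
W = F × d = 31854.9 × 0.01725 = 549.497 J
In BTU: 549.497 / 1055.06 = 0.520821 BTU

0.5208 BTU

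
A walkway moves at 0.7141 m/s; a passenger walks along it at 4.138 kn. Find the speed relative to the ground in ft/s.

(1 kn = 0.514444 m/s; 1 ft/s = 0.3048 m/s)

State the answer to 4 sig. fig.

0.7141 m/s (already m/s)
4.138 kn × 0.514444 → 2.12877 m/s
Sum: 0.7141 + 2.12877 = 2.84287 m/s
In ft/s: 2.84287 / 0.3048 = 9.327 ft/s

9.327 ft/s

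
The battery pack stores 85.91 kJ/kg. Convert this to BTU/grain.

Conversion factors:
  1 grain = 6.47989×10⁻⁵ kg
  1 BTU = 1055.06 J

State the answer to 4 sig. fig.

0.005276 BTU/grain

85.91 kJ/kg × 1000 J/kJ = 85910 J/kg
85910 J/kg ÷ 1055.06 J/BTU × 6.47989×10⁻⁵ kg/grain = 0.00527636 BTU/grain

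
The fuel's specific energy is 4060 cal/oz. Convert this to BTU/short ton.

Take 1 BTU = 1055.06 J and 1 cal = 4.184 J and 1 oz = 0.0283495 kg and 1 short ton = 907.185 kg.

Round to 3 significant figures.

4060 cal/oz × 4.184 J/cal ÷ 0.0283495 kg/oz = 599201 J/kg
599201 J/kg ÷ 1055.06 J/BTU × 907.185 kg/short ton = 515218 BTU/short ton

5.15×10⁵ BTU/short ton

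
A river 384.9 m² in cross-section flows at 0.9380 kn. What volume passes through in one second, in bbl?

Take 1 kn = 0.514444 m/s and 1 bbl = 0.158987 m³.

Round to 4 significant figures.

0.9380 kn × 0.514444 → 0.482548 m/s
V = v × A × t = 0.482548 m/s × 384.9 m² × 1 s = 185.733 m³
185.733 m³ ÷ (0.158987 m³/bbl) = 1168.23 bbl

1168 bbl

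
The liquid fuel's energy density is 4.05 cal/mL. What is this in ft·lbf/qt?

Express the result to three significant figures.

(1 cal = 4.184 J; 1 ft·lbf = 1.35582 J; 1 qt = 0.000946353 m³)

1.18×10⁴ ft·lbf/qt

4.05 cal/mL × 4.184 J/cal ÷ 10⁻⁶ m³/mL = 1.69452×10⁷ J/m³
1.69452×10⁷ J/m³ ÷ 1.35582 J/ft·lbf × 0.000946353 m³/qt = 11827.6 ft·lbf/qt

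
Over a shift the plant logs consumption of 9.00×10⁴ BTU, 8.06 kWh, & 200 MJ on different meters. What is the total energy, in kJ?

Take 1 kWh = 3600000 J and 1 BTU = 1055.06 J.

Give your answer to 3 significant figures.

9.00×10⁴ BTU × 1055.06 → 9.49554×10⁷ J
8.06 kWh × 3600000 → 2.9016×10⁷ J
200 MJ × 1000000 → 2×10⁸ J
Sum: 9.49554×10⁷ + 2.9016×10⁷ + 2×10⁸ = 3.23971×10⁸ J
In kJ: 3.23971×10⁸ / 1000 = 323971 kJ

3.24×10⁵ kJ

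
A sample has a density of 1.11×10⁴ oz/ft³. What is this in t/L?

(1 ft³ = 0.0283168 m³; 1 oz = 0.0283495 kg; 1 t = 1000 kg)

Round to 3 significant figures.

0.0111 t/L

1.11×10⁴ oz/ft³ × 0.0283495 kg/oz ÷ 0.0283168 m³/ft³ = 11112.8 kg/m³
11112.8 kg/m³ ÷ 1000 kg/t × 0.001 m³/L = 0.0111128 t/L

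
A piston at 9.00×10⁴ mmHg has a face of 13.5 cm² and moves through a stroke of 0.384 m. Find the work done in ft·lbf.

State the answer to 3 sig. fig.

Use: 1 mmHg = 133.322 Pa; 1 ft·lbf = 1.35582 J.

9.00×10⁴ mmHg → 1.1999×10⁷ Pa
13.5 cm² → 0.00135 m²
F = P × A = 1.1999×10⁷ × 0.00135 = 16198.6 N
W = F × d = 16198.6 × 0.384 = 6220.26 J
In ft·lbf: 6220.26 / 1.35582 = 4587.82 ft·lbf

4590 ft·lbf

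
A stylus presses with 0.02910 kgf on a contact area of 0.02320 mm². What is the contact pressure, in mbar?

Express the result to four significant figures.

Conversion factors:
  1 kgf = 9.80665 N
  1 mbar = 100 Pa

0.02910 kgf × 9.80665 = 0.285374 N
0.02320 mm² × 10⁻⁶ = 2.32×10⁻⁸ m²
P = F / A = 0.285374 N / 2.32×10⁻⁸ m² = 1.23006×10⁷ Pa
1.23006×10⁷ Pa ÷ (100 Pa/mbar) = 123006 mbar

1.230×10⁵ mbar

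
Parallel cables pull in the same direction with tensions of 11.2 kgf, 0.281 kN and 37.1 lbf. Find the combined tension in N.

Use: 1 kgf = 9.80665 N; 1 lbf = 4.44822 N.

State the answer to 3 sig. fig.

556 N

11.2 kgf × 9.80665 → 109.834 N
0.281 kN × 1000 → 281 N
37.1 lbf × 4.44822 → 165.029 N
Total: 109.834 + 281 + 165.029 = 555.863 N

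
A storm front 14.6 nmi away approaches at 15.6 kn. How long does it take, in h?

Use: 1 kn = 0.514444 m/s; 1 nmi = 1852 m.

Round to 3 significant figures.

14.6 nmi × 1852 = 27039.2 m
15.6 kn × 0.514444 = 8.02533 m/s
t = d / v = 27039.2 m / 8.02533 m/s = 3369.23 s
3369.23 s ÷ (3600 s/h) = 0.935897 h

0.936 h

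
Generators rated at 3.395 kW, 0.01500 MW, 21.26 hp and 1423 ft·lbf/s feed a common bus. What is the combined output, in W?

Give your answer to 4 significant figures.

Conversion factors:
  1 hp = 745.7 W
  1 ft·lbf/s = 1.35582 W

3.618×10⁴ W

3.395 kW × 1000 = 3395 W
0.01500 MW × 1000000 = 15000 W
21.26 hp × 745.7 = 15853.6 W
1423 ft·lbf/s × 1.35582 = 1929.33 W
Sum: 3395 + 15000 + 15853.6 + 1929.33 = 36177.9 W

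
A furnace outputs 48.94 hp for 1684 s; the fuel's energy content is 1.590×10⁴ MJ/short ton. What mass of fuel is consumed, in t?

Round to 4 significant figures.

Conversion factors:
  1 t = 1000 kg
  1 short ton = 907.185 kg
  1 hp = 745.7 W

48.94 hp → 36494.6 W
E = P × t = 36494.6 × 1684 = 6.14569×10⁷ J
1.590×10⁴ MJ/short ton → 1.75267×10⁷ J/kg
m = E / e_s = 6.14569×10⁷ / 1.75267×10⁷ = 3.50647 kg
In t: 3.50647 / 1000 = 0.00350647 t

0.003506 t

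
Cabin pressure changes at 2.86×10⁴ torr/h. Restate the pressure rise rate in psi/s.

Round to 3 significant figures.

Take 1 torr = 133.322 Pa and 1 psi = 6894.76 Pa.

0.154 psi/s

2.86×10⁴ torr/h × 133.322 Pa/torr ÷ 3600 s/h = 1059.17 Pa/s
1059.17 Pa/s ÷ 6894.76 Pa/psi = 0.15362 psi/s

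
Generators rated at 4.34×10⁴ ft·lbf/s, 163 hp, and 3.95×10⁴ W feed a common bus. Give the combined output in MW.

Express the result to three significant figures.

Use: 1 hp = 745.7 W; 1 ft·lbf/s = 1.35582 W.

4.34×10⁴ ft·lbf/s × 1.35582 = 58842.6 W
163 hp × 745.7 = 121549 W
3.95×10⁴ W (already W)
Sum: 58842.6 + 121549 + 39500 = 219892 W
In MW: 219892 / 1000000 = 0.219892 MW

0.220 MW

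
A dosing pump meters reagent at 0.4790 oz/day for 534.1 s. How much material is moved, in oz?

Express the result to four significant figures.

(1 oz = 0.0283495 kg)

0.4790 oz/day → 1.57169×10⁻⁷ kg/s
m = ṁ × t = 1.57169×10⁻⁷ × 534.1 = 8.3944×10⁻⁵ kg
In oz: 8.3944×10⁻⁵ / 0.0283495 = 0.00296104 oz

0.002961 oz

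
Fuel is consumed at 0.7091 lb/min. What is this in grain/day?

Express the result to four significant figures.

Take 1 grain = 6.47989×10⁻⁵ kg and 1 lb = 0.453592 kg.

0.7091 lb/min × 0.453592 kg/lb ÷ 60 s/min = 0.0053607 kg/s
0.0053607 kg/s ÷ 6.47989×10⁻⁵ kg/grain × 86400 s/day = 7.14772×10⁶ grain/day

7.148×10⁶ grain/day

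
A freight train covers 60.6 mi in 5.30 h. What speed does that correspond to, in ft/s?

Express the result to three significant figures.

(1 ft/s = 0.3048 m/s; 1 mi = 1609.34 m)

60.6 mi × 1609.34 → 97526 m
5.30 h × 3600 → 19080 s
v = d / t = 97526 m / 19080 s = 5.11143 m/s
5.11143 m/s ÷ (0.3048 m/s/ft/s) = 16.7698 ft/s

16.8 ft/s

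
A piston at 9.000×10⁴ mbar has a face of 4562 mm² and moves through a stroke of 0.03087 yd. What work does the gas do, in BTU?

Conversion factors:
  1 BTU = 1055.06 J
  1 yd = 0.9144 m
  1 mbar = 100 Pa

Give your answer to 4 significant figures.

1.098 BTU

9.000×10⁴ mbar → 9×10⁶ Pa
4562 mm² → 0.004562 m²
F = P × A = 9×10⁶ × 0.004562 = 41058 N
0.03087 yd → 0.0282275 m
W = F × d = 41058 × 0.0282275 = 1158.96 J
In BTU: 1158.96 / 1055.06 = 1.09848 BTU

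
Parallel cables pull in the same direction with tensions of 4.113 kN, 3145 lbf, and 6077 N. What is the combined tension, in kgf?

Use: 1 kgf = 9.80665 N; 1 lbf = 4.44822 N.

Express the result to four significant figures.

2466 kgf

4.113 kN × 1000 = 4113 N
3145 lbf × 4.44822 = 13989.7 N
6077 N (already N)
Sum: 4113 + 13989.7 + 6077 = 24179.7 N
In kgf: 24179.7 / 9.80665 = 2465.64 kgf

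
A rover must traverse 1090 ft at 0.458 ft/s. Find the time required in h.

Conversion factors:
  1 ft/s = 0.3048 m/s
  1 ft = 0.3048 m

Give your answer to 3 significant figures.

0.661 h

1090 ft × 0.3048 → 332.232 m
0.458 ft/s × 0.3048 → 0.139598 m/s
t = d / v = 332.232 m / 0.139598 m/s = 2379.92 s
2379.92 s ÷ (3600 s/h) = 0.661089 h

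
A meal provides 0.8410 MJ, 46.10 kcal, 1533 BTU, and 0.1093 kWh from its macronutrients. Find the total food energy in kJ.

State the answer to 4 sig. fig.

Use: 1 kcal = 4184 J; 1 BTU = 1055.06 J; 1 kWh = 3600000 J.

0.8410 MJ × 1000000 = 841000 J
46.10 kcal × 4184 = 192882 J
1533 BTU × 1055.06 = 1.61741×10⁶ J
0.1093 kWh × 3600000 = 393480 J
Total: 841000 + 192882 + 1.61741×10⁶ + 393480 = 3.04477×10⁶ J
In kJ: 3.04477×10⁶ / 1000 = 3044.77 kJ

3045 kJ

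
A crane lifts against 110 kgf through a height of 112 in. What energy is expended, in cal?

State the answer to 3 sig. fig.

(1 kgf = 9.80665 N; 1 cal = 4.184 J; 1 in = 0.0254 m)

110 kgf × 9.80665 → 1078.73 N
112 in × 0.0254 → 2.8448 m
W = F × d = 1078.73 N × 2.8448 m = 3068.77 J
3068.77 J ÷ (4.184 J/cal) = 733.454 cal

733 cal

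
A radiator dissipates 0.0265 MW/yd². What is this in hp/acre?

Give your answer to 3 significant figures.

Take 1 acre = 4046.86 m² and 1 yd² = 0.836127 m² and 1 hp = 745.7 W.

1.72×10⁵ hp/acre

0.0265 MW/yd² × 1000000 W/MW ÷ 0.836127 m²/yd² = 31693.7 W/m²
31693.7 W/m² ÷ 745.7 W/hp × 4046.86 m²/acre = 171999 hp/acre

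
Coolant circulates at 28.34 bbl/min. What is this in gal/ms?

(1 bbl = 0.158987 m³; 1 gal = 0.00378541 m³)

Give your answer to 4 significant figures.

0.01984 gal/ms

28.34 bbl/min × 0.158987 m³/bbl ÷ 60 s/min = 0.0750949 m³/s
0.0750949 m³/s ÷ 0.00378541 m³/gal × 0.001 s/ms = 0.019838 gal/ms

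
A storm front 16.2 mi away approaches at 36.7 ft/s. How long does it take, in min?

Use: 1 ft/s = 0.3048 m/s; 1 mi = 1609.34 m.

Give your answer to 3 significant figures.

38.8 min

16.2 mi × 1609.34 → 26071.3 m
36.7 ft/s × 0.3048 → 11.1862 m/s
t = d / v = 26071.3 m / 11.1862 m/s = 2330.67 s
2330.67 s ÷ (60 s/min) = 38.8445 min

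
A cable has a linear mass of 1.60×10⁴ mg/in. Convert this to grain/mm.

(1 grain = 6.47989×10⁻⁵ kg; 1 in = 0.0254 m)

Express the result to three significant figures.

9.72 grain/mm

1.60×10⁴ mg/in × 10⁻⁶ kg/mg ÷ 0.0254 m/in = 0.629921 kg/m
0.629921 kg/m ÷ 6.47989×10⁻⁵ kg/grain × 0.001 m/mm = 9.72117 grain/mm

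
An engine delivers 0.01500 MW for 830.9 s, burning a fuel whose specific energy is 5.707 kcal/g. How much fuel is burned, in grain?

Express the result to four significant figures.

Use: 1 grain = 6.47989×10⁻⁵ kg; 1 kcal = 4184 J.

0.01500 MW → 15000 W
E = P × t = 15000 × 830.9 = 1.24635×10⁷ J
5.707 kcal/g → 2.38781×10⁷ J/kg
m = E / e_s = 1.24635×10⁷ / 2.38781×10⁷ = 0.521964 kg
In grain: 0.521964 / 6.47989×10⁻⁵ = 8055.14 grain

8055 grain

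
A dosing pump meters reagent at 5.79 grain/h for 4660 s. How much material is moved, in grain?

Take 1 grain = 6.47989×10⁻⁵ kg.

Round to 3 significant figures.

5.79 grain/h → 1.04218×10⁻⁷ kg/s
m = ṁ × t = 1.04218×10⁻⁷ × 4660 = 4.85656×10⁻⁴ kg
In grain: 4.85656×10⁻⁴ / 6.47989×10⁻⁵ = 7.49482 grain

7.49 grain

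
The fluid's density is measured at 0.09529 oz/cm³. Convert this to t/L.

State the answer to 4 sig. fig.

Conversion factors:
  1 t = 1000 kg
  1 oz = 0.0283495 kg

0.09529 oz/cm³ × 0.0283495 kg/oz ÷ 10⁻⁶ m³/cm³ = 2701.42 kg/m³
2701.42 kg/m³ ÷ 1000 kg/t × 0.001 m³/L = 0.00270142 t/L

0.002701 t/L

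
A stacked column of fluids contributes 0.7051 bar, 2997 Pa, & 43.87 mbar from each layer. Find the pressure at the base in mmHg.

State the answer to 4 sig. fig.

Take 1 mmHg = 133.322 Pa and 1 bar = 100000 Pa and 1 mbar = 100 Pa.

0.7051 bar × 100000 = 70510 Pa
2997 Pa (already Pa)
43.87 mbar × 100 = 4387 Pa
Combined: 70510 + 2997 + 4387 = 77894 Pa
In mmHg: 77894 / 133.322 = 584.255 mmHg

584.3 mmHg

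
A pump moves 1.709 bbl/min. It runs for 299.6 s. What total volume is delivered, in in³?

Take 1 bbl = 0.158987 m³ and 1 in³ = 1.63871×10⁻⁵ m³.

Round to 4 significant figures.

8.279×10⁴ in³

1.709 bbl/min → 0.00452848 m³/s
V = Q × t = 0.00452848 × 299.6 = 1.35673 m³
In in³: 1.35673 / 1.63871×10⁻⁵ = 82792.6 in³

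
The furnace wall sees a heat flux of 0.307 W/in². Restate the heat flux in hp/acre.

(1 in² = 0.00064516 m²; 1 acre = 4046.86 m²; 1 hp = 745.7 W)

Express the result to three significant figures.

2580 hp/acre

0.307 W/in² ÷ 0.00064516 m²/in² = 475.851 W/m²
475.851 W/m² ÷ 745.7 W/hp × 4046.86 m²/acre = 2582.41 hp/acre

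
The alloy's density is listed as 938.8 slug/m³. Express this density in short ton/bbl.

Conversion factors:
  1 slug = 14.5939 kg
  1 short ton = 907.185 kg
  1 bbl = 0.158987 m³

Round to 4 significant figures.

2.401 short ton/bbl

938.8 slug/m³ × 14.5939 kg/slug = 13700.8 kg/m³
13700.8 kg/m³ ÷ 907.185 kg/short ton × 0.158987 m³/bbl = 2.40111 short ton/bbl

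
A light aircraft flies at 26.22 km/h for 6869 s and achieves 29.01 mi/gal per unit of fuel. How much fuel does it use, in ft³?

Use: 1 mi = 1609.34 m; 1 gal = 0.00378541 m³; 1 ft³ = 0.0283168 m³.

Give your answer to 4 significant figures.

0.1433 ft³

26.22 km/h → 7.28333 m/s
d = v × t = 7.28333 × 6869 = 50029.2 m
29.01 mi/gal → 1.23334×10⁷ m/m³
V = d / (distance per unit fuel) = 50029.2 / 1.23334×10⁷ = 0.0040564 m³
In ft³: 0.0040564 / 0.0283168 = 0.143251 ft³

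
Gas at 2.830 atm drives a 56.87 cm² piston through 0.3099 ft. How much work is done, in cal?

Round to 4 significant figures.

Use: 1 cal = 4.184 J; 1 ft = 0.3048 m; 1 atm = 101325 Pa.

2.830 atm → 286750 Pa
56.87 cm² → 0.005687 m²
F = P × A = 286750 × 0.005687 = 1630.75 N
0.3099 ft → 0.0944575 m
W = F × d = 1630.75 × 0.0944575 = 154.037 J
In cal: 154.037 / 4.184 = 36.8157 cal

36.82 cal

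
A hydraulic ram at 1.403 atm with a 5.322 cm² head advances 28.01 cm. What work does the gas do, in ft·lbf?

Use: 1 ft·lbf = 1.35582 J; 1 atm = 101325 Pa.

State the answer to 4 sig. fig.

1.403 atm → 142159 Pa
5.322 cm² → 5.322×10⁻⁴ m²
F = P × A = 142159 × 5.322×10⁻⁴ = 75.657 N
28.01 cm → 0.2801 m
W = F × d = 75.657 × 0.2801 = 21.1915 J
In ft·lbf: 21.1915 / 1.35582 = 15.63 ft·lbf

15.63 ft·lbf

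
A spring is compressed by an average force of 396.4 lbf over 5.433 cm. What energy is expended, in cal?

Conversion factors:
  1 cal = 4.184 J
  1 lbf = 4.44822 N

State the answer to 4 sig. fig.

396.4 lbf × 4.44822 = 1763.27 N
5.433 cm × 0.01 = 0.05433 m
W = F × d = 1763.27 N × 0.05433 m = 95.7985 J
95.7985 J ÷ (4.184 J/cal) = 22.8964 cal

22.90 cal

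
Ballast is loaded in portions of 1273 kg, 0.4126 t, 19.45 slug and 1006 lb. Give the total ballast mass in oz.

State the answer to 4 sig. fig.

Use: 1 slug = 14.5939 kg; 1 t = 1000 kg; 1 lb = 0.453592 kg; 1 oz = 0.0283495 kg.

1273 kg (already kg)
0.4126 t × 1000 = 412.6 kg
19.45 slug × 14.5939 = 283.851 kg
1006 lb × 0.453592 = 456.314 kg
Sum: 1273 + 412.6 + 283.851 + 456.314 = 2425.76 kg
In oz: 2425.76 / 0.0283495 = 85566.2 oz

8.557×10⁴ oz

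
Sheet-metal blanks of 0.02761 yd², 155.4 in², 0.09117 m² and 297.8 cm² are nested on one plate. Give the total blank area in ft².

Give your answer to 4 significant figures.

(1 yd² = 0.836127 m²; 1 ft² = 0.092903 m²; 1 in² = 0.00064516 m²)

0.02761 yd² × 0.836127 → 0.0230855 m²
155.4 in² × 0.00064516 → 0.100258 m²
0.09117 m² (already m²)
297.8 cm² × 0.0001 → 0.02978 m²
Sum: 0.0230855 + 0.100258 + 0.09117 + 0.02978 = 0.244294 m²
In ft²: 0.244294 / 0.092903 = 2.62956 ft²

2.630 ft²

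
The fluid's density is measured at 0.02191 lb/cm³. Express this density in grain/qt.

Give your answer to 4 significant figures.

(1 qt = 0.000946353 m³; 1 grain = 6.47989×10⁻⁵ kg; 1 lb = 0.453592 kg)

1.451×10⁵ grain/qt

0.02191 lb/cm³ × 0.453592 kg/lb ÷ 10⁻⁶ m³/cm³ = 9938.2 kg/m³
9938.2 kg/m³ ÷ 6.47989×10⁻⁵ kg/grain × 0.000946353 m³/qt = 145142 grain/qt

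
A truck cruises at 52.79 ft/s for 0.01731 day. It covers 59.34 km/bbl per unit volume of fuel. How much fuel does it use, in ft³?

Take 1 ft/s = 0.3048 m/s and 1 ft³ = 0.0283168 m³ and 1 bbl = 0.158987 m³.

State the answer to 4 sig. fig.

52.79 ft/s → 16.0904 m/s
0.01731 day → 1495.58 s
d = v × t = 16.0904 × 1495.58 = 24064.5 m
59.34 km/bbl → 373238 m/m³
V = d / (distance per unit fuel) = 24064.5 / 373238 = 0.0644749 m³
In ft³: 0.0644749 / 0.0283168 = 2.27691 ft³

2.277 ft³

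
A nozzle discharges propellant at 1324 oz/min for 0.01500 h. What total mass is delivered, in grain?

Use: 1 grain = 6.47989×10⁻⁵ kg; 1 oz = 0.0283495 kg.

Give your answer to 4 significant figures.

5.213×10⁵ grain

1324 oz/min → 0.625579 kg/s
0.01500 h → 54 s
m = ṁ × t = 0.625579 × 54 = 33.7813 kg
In grain: 33.7813 / 6.47989×10⁻⁵ = 521325 grain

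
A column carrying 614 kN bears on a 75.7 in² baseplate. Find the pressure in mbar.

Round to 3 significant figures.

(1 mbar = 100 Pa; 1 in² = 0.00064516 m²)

614 kN × 1000 → 614000 N
75.7 in² × 0.00064516 → 0.0488386 m²
P = F / A = 614000 N / 0.0488386 m² = 1.2572×10⁷ Pa
1.2572×10⁷ Pa ÷ (100 Pa/mbar) = 125720 mbar

1.26×10⁵ mbar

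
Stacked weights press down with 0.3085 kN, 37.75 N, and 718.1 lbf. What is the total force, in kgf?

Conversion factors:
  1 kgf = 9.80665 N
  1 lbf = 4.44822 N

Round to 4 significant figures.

361.0 kgf

0.3085 kN × 1000 = 308.5 N
37.75 N (already N)
718.1 lbf × 4.44822 = 3194.27 N
Total: 308.5 + 37.75 + 3194.27 = 3540.52 N
In kgf: 3540.52 / 9.80665 = 361.033 kgf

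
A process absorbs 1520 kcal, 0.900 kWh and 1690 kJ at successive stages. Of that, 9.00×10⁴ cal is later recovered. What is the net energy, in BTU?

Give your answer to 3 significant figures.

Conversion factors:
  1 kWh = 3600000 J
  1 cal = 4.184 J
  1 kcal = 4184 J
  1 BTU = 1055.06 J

1.03×10⁴ BTU

1520 kcal × 4184 → 6.35968×10⁶ J
0.900 kWh × 3600000 → 3.24×10⁶ J
1690 kJ × 1000 → 1.69×10⁶ J
9.00×10⁴ cal × 4.184 → 376560 J
Sum: 6.35968×10⁶ + 3.24×10⁶ + 1.69×10⁶ − 376560 = 1.09131×10⁷ J
In BTU: 1.09131×10⁷ / 1055.06 = 10343.6 BTU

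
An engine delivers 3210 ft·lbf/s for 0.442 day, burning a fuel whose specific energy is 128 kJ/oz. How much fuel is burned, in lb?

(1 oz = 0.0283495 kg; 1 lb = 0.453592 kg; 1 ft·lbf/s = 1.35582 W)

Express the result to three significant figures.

3210 ft·lbf/s → 4352.18 W
0.442 day → 38188.8 s
E = P × t = 4352.18 × 38188.8 = 1.66205×10⁸ J
128 kJ/oz → 4.51507×10⁶ J/kg
m = E / e_s = 1.66205×10⁸ / 4.51507×10⁶ = 36.8112 kg
In lb: 36.8112 / 0.453592 = 81.1549 lb

81.2 lb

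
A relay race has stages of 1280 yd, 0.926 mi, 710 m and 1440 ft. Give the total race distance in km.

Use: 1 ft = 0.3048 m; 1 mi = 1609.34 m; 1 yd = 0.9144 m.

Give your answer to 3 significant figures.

1280 yd × 0.9144 = 1170.43 m
0.926 mi × 1609.34 = 1490.25 m
710 m (already m)
1440 ft × 0.3048 = 438.912 m
Total: 1170.43 + 1490.25 + 710 + 438.912 = 3809.59 m
In km: 3809.59 / 1000 = 3.80959 km

3.81 km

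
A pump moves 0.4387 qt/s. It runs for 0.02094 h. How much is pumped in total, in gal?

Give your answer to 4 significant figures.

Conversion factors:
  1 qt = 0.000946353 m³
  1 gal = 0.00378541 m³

0.4387 qt/s → 4.15165×10⁻⁴ m³/s
0.02094 h → 75.384 s
V = Q × t = 4.15165×10⁻⁴ × 75.384 = 0.0312968 m³
In gal: 0.0312968 / 0.00378541 = 8.26774 gal

8.268 gal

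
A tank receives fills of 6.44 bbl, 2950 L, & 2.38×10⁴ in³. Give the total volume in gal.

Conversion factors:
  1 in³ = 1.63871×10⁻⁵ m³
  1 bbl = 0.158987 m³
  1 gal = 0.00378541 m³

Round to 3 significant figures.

6.44 bbl × 0.158987 → 1.02388 m³
2950 L × 0.001 → 2.95 m³
2.38×10⁴ in³ × 1.63871×10⁻⁵ → 0.390013 m³
Total: 1.02388 + 2.95 + 0.390013 = 4.36389 m³
In gal: 4.36389 / 0.00378541 = 1152.82 gal

1150 gal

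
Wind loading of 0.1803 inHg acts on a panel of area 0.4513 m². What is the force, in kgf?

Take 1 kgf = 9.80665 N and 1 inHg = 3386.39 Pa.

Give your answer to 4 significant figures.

0.1803 inHg × 3386.39 = 610.566 Pa
F = P × A = 610.566 Pa × 0.4513 m² = 275.548 N
275.548 N ÷ (9.80665 N/kgf) = 28.0981 kgf

28.10 kgf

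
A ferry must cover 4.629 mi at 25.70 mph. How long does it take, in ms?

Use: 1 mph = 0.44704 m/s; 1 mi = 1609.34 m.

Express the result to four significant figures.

4.629 mi × 1609.34 → 7449.63 m
25.70 mph × 0.44704 → 11.4889 m/s
t = d / v = 7449.63 m / 11.4889 m/s = 648.42 s
648.42 s ÷ (0.001 s/ms) = 648420 ms

6.484×10⁵ ms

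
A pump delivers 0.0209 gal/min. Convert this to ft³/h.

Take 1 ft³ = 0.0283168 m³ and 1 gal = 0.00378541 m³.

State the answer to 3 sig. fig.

0.168 ft³/h

0.0209 gal/min × 0.00378541 m³/gal ÷ 60 s/min = 1.31858×10⁻⁶ m³/s
1.31858×10⁻⁶ m³/s ÷ 0.0283168 m³/ft³ × 3600 s/h = 0.167635 ft³/h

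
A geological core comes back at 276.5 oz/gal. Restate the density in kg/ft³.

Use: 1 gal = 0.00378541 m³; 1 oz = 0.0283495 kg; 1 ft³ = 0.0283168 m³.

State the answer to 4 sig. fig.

276.5 oz/gal × 0.0283495 kg/oz ÷ 0.00378541 m³/gal = 2070.75 kg/m³
2070.75 kg/m³ × 0.0283168 m³/ft³ = 58.637 kg/ft³

58.64 kg/ft³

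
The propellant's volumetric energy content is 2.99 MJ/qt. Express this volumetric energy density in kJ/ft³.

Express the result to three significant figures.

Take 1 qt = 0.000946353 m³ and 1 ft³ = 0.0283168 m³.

2.99 MJ/qt × 1000000 J/MJ ÷ 0.000946353 m³/qt = 3.1595×10⁹ J/m³
3.1595×10⁹ J/m³ ÷ 1000 J/kJ × 0.0283168 m³/ft³ = 89466.9 kJ/ft³

8.95×10⁴ kJ/ft³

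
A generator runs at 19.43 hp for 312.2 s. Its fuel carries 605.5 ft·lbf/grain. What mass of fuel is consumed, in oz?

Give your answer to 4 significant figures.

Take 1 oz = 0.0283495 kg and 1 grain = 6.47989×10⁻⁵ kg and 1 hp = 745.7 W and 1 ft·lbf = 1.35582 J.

12.59 oz

19.43 hp → 14489 W
E = P × t = 14489 × 312.2 = 4.52347×10⁶ J
605.5 ft·lbf/grain → 1.26692×10⁷ J/kg
m = E / e_s = 4.52347×10⁶ / 1.26692×10⁷ = 0.357045 kg
In oz: 0.357045 / 0.0283495 = 12.5944 oz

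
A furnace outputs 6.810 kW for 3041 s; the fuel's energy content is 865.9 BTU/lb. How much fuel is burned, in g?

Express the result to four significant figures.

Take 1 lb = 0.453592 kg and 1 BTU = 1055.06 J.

1.028×10⁴ g

6.810 kW → 6810 W
E = P × t = 6810 × 3041 = 2.07092×10⁷ J
865.9 BTU/lb → 2.01409×10⁶ J/kg
m = E / e_s = 2.07092×10⁷ / 2.01409×10⁶ = 10.2822 kg
In g: 10.2822 / 0.001 = 10282.2 g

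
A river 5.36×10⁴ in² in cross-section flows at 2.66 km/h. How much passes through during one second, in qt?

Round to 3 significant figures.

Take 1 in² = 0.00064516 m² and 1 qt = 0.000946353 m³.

2.70×10⁴ qt

2.66 km/h × (1/3.6) = 0.738889 m/s
5.36×10⁴ in² × 0.00064516 = 34.5806 m²
V = v × A × t = 0.738889 m/s × 34.5806 m² × 1 s = 25.5512 m³
25.5512 m³ ÷ (0.000946353 m³/qt) = 26999.7 qt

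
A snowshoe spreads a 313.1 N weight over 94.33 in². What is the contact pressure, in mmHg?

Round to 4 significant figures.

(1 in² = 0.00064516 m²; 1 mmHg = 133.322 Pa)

94.33 in² × 0.00064516 → 0.0608579 m²
P = F / A = 313.1 N / 0.0608579 m² = 5144.77 Pa
5144.77 Pa ÷ (133.322 Pa/mmHg) = 38.5891 mmHg

38.59 mmHg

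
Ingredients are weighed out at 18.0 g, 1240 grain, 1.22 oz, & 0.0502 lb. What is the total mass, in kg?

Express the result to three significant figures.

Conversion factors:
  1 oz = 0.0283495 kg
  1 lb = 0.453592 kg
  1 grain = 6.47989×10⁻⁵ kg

0.156 kg

18.0 g × 0.001 = 0.018 kg
1240 grain × 6.47989×10⁻⁵ = 0.0803506 kg
1.22 oz × 0.0283495 = 0.0345864 kg
0.0502 lb × 0.453592 = 0.0227703 kg
Total: 0.018 + 0.0803506 + 0.0345864 + 0.0227703 = 0.155707 kg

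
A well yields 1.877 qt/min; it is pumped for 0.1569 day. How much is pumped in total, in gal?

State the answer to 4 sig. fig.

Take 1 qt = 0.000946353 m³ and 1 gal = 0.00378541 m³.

1.877 qt/min → 2.96051×10⁻⁵ m³/s
0.1569 day → 13556.2 s
V = Q × t = 2.96051×10⁻⁵ × 13556.2 = 0.401333 m³
In gal: 0.401333 / 0.00378541 = 106.021 gal

106.0 gal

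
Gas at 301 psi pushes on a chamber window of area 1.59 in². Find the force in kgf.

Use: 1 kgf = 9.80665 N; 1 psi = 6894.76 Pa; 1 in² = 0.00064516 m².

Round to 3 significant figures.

217 kgf

301 psi × 6894.76 → 2.07532×10⁶ Pa
1.59 in² × 0.00064516 → 0.0010258 m²
F = P × A = 2.07532×10⁶ Pa × 0.0010258 m² = 2128.86 N
2128.86 N ÷ (9.80665 N/kgf) = 217.083 kgf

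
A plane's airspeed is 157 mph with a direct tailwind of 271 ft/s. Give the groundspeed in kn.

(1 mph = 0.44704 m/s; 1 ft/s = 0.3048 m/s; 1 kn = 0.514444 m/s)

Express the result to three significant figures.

297 kn

157 mph × 0.44704 = 70.1853 m/s
271 ft/s × 0.3048 = 82.6008 m/s
Combined: 70.1853 + 82.6008 = 152.786 m/s
In kn: 152.786 / 0.514444 = 296.992 kn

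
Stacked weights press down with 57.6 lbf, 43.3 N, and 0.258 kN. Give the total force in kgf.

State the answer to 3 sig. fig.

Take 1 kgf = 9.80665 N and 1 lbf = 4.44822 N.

57.6 lbf × 4.44822 → 256.217 N
43.3 N (already N)
0.258 kN × 1000 → 258 N
Combined: 256.217 + 43.3 + 258 = 557.517 N
In kgf: 557.517 / 9.80665 = 56.8509 kgf

56.9 kgf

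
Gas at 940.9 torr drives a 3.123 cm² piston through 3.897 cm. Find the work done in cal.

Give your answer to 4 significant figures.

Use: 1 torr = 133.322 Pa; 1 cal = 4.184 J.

940.9 torr → 125443 Pa
3.123 cm² → 3.123×10⁻⁴ m²
F = P × A = 125443 × 3.123×10⁻⁴ = 39.1758 N
3.897 cm → 0.03897 m
W = F × d = 39.1758 × 0.03897 = 1.52668 J
In cal: 1.52668 / 4.184 = 0.364885 cal

0.3649 cal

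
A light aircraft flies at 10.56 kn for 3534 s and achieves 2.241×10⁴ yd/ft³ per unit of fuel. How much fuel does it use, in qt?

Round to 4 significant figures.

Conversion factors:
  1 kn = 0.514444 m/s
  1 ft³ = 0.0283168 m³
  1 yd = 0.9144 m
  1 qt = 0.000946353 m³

10.56 kn → 5.43253 m/s
d = v × t = 5.43253 × 3534 = 19198.6 m
2.241×10⁴ yd/ft³ → 723659 m/m³
V = d / (distance per unit fuel) = 19198.6 / 723659 = 0.0265299 m³
In qt: 0.0265299 / 0.000946353 = 28.0338 qt

28.03 qt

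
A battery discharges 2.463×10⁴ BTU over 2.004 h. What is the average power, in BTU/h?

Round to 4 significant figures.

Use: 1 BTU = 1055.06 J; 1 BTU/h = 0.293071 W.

1.229×10⁴ BTU/h

2.463×10⁴ BTU × 1055.06 = 2.59861×10⁷ J
2.004 h × 3600 = 7214.4 s
P = E / t = 2.59861×10⁷ J / 7214.4 s = 3601.98 W
3601.98 W ÷ (0.293071 W/BTU/h) = 12290.5 BTU/h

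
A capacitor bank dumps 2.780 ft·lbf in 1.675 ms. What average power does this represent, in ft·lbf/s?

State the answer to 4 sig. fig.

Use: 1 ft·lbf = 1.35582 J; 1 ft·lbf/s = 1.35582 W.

2.780 ft·lbf × 1.35582 = 3.76918 J
1.675 ms × 0.001 = 0.001675 s
P = E / t = 3.76918 J / 0.001675 s = 2250.26 W
2250.26 W ÷ (1.35582 W/ft·lbf/s) = 1659.7 ft·lbf/s

1660 ft·lbf/s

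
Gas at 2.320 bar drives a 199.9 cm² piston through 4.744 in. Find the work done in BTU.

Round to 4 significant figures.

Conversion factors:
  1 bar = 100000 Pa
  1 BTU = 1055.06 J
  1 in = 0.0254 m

2.320 bar → 232000 Pa
199.9 cm² → 0.01999 m²
F = P × A = 232000 × 0.01999 = 4637.68 N
4.744 in → 0.120498 m
W = F × d = 4637.68 × 0.120498 = 558.831 J
In BTU: 558.831 / 1055.06 = 0.529668 BTU

0.5297 BTU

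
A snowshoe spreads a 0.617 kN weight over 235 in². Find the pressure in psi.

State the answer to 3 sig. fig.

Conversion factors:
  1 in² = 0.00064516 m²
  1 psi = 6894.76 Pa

0.590 psi

0.617 kN × 1000 → 617 N
235 in² × 0.00064516 → 0.151613 m²
P = F / A = 617 N / 0.151613 m² = 4069.57 Pa
4069.57 Pa ÷ (6894.76 Pa/psi) = 0.590241 psi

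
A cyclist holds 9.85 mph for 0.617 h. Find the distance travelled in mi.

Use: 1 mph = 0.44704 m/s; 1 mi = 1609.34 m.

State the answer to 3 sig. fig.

6.08 mi

9.85 mph × 0.44704 → 4.40334 m/s
0.617 h × 3600 → 2221.2 s
d = v × t = 4.40334 m/s × 2221.2 s = 9780.7 m
9780.7 m ÷ (1609.34 m/mi) = 6.07746 mi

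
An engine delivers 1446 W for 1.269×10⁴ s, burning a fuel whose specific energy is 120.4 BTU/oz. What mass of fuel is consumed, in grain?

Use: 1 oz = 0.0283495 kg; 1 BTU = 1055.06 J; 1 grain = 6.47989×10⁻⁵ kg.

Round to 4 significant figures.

6.320×10⁴ grain

E = P × t = 1446 × 12690 = 1.83497×10⁷ J
120.4 BTU/oz → 4.48083×10⁶ J/kg
m = E / e_s = 1.83497×10⁷ / 4.48083×10⁶ = 4.09516 kg
In grain: 4.09516 / 6.47989×10⁻⁵ = 63198 grain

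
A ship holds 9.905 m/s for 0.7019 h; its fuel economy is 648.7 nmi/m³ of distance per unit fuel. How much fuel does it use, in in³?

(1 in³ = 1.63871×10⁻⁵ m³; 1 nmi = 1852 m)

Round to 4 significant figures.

1271 in³

0.7019 h → 2526.84 s
d = v × t = 9.905 × 2526.84 = 25028.4 m
648.7 nmi/m³ → 1.20139×10⁶ m/m³
V = d / (distance per unit fuel) = 25028.4 / 1.20139×10⁶ = 0.0208329 m³
In in³: 0.0208329 / 1.63871×10⁻⁵ = 1271.3 in³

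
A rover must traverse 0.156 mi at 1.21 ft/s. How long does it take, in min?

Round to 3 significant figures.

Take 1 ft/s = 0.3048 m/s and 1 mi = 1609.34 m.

11.3 min

0.156 mi × 1609.34 = 251.057 m
1.21 ft/s × 0.3048 = 0.368808 m/s
t = d / v = 251.057 m / 0.368808 m/s = 680.725 s
680.725 s ÷ (60 s/min) = 11.3454 min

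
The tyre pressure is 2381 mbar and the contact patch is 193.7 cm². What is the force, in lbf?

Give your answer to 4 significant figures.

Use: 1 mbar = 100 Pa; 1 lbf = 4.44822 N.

1037 lbf

2381 mbar × 100 → 238100 Pa
193.7 cm² × 0.0001 → 0.01937 m²
F = P × A = 238100 Pa × 0.01937 m² = 4612 N
4612 N ÷ (4.44822 N/lbf) = 1036.82 lbf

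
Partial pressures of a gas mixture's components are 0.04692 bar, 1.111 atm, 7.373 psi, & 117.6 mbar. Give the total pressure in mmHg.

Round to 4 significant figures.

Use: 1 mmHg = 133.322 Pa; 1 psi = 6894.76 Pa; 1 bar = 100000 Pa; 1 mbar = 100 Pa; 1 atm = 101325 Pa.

1349 mmHg

0.04692 bar × 100000 → 4692 Pa
1.111 atm × 101325 → 112572 Pa
7.373 psi × 6894.76 → 50835.1 Pa
117.6 mbar × 100 → 11760 Pa
Combined: 4692 + 112572 + 50835.1 + 11760 = 179859 Pa
In mmHg: 179859 / 133.322 = 1349.06 mmHg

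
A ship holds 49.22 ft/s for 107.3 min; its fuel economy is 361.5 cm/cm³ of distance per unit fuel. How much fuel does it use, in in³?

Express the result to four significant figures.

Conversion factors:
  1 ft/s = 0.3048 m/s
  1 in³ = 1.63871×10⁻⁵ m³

49.22 ft/s → 15.0023 m/s
107.3 min → 6438 s
d = v × t = 15.0023 × 6438 = 96584.8 m
361.5 cm/cm³ → 3.615×10⁶ m/m³
V = d / (distance per unit fuel) = 96584.8 / 3.615×10⁶ = 0.0267178 m³
In in³: 0.0267178 / 1.63871×10⁻⁵ = 1630.42 in³

1630 in³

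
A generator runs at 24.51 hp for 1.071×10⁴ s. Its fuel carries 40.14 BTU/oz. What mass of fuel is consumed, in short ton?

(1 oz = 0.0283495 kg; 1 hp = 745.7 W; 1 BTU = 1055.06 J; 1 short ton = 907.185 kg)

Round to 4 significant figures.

24.51 hp → 18277.1 W
E = P × t = 18277.1 × 10710 = 1.95748×10⁸ J
40.14 BTU/oz → 1.49386×10⁶ J/kg
m = E / e_s = 1.95748×10⁸ / 1.49386×10⁶ = 131.035 kg
In short ton: 131.035 / 907.185 = 0.144441 short ton

0.1444 short ton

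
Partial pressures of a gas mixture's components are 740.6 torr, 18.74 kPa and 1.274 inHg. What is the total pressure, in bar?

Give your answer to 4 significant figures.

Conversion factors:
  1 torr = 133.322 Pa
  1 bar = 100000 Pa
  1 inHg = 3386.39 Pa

1.218 bar

740.6 torr × 133.322 → 98738.3 Pa
18.74 kPa × 1000 → 18740 Pa
1.274 inHg × 3386.39 → 4314.26 Pa
Sum: 98738.3 + 18740 + 4314.26 = 121793 Pa
In bar: 121793 / 100000 = 1.21793 bar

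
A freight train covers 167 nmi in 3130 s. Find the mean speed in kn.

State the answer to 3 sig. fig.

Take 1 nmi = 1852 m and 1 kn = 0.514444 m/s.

192 kn

167 nmi × 1852 → 309284 m
v = d / t = 309284 m / 3130 s = 98.8128 m/s
98.8128 m/s ÷ (0.514444 m/s/kn) = 192.077 kn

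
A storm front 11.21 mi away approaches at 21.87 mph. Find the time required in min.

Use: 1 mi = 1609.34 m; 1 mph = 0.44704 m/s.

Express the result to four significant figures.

30.75 min

11.21 mi × 1609.34 = 18040.7 m
21.87 mph × 0.44704 = 9.77676 m/s
t = d / v = 18040.7 m / 9.77676 m/s = 1845.26 s
1845.26 s ÷ (60 s/min) = 30.7543 min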